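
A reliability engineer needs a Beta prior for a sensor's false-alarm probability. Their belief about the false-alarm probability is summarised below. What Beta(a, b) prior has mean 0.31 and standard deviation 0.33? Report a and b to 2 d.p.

Variance = 0.33² = 0.1089. The moment-matching identity a+b = μ(1−μ)/Var − 1 gives
a+b = 0.2139/0.1089 − 1 = 0.9642, so a = μ·0.9642 = 0.30 and b = (1−μ)·0.9642 = 0.67.

a = 0.30, b = 0.67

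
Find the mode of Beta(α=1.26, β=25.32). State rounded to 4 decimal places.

With α,β > 1, mode = (α−1)/(α+β−2) = 0.26/24.58 = 0.0106.

0.0106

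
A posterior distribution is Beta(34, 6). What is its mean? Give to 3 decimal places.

0.850

E[X] = α/(α+β) = 34/40 = 0.850.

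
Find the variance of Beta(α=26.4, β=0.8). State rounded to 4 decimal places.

0.0010

α+β = 27.2 and αβ = 21.12, so Var = αβ/[(α+β)²(α+β+1)] = 21.12/20863.488 = 0.0010.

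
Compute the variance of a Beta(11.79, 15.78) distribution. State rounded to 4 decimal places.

0.0086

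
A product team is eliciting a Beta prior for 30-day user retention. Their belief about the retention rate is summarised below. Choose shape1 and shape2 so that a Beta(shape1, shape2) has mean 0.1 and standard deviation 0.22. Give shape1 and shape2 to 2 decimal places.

Variance = 0.22² = 0.0484. The moment-matching identity shape1+shape2 = μ(1−μ)/Var − 1 gives
shape1+shape2 = 0.09/0.0484 − 1 = 0.8595, so shape1 = μ·0.8595 = 0.09 and shape2 = (1−μ)·0.8595 = 0.77.

shape1 = 0.09, shape2 = 0.77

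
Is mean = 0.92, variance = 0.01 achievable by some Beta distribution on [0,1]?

Yes

A Beta with mean μ has variance μ(1−μ)/(α+β+1) < μ(1−μ).
Here μ(1−μ) = 0.92×0.08 = 0.0736, and 0.01 < 0.0736.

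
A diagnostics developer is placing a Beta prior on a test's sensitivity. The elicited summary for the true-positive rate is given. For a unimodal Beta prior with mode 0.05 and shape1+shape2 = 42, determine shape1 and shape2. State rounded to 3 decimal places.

Mode = (shape1−1)/(κ−2) with κ = shape1+shape2, so shape1−1 = 0.05·40 = 2.000.
shape1 = 3.000; shape2 = κ − shape1 = 39.000.

shape1 = 3.000, shape2 = 39.000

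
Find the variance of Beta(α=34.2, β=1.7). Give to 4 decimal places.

0.0012

α+β = 35.9 and αβ = 58.14, so Var = αβ/[(α+β)²(α+β+1)] = 58.14/47557.089 = 0.0012.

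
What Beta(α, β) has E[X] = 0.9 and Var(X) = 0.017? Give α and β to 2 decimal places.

α = 3.86, β = 0.43

By moment matching, α+β = μ(1−μ)/σ² − 1 = (0.9·0.1)/0.017 − 1 = 5.2941 − 1 = 4.2941.
Since α/(α+β) = μ, α = 0.9·4.2941 = 3.86 and β = 0.1·4.2941 = 0.43.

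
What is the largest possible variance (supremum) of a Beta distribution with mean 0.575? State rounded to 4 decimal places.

0.2444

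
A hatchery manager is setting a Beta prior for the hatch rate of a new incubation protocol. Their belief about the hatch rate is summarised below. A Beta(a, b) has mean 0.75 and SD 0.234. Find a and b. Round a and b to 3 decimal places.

a = 1.818, b = 0.606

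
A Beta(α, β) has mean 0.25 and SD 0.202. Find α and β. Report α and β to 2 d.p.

Variance = 0.202² = 0.040804. The moment-matching identity α+β = μ(1−μ)/Var − 1 gives
α+β = 0.1875/0.040804 − 1 = 3.5951, so α = μ·3.5951 = 0.90 and β = (1−μ)·3.5951 = 2.70.

α = 0.90, β = 2.70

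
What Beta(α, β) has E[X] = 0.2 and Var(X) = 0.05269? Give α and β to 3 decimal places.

α = 0.407, β = 1.629

Let s = α+β. The Beta variance is μ(1−μ)/(s+1).
So s+1 = μ(1−μ)/σ² = (0.2×0.8)/0.05269 = 0.16/0.05269 = 3.0366, giving s = 2.0366.
Then α = μs = 0.2×2.0366 = 0.407 and β = (1−μ)s = 0.8×2.0366 = 1.629.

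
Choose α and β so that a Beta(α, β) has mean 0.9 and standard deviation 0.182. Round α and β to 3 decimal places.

α = 1.545, β = 0.172

First σ² = 0.033124. Setting α = μn, β = (1−μ)n with n = α+β,
μ(1−μ)/(n+1) = 0.033124 ⇒ n+1 = 0.09/0.033124 = 2.7171 ⇒ n = 1.7171.
Hence α = 0.9×1.7171 = 1.545, β = 0.1×1.7171 = 0.172.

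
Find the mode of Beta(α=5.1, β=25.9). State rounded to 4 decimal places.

With α,β > 1, mode = (α−1)/(α+β−2) = 4.1/29.0 = 0.1414.

0.1414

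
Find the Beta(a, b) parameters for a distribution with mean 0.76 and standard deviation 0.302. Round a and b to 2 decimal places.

a = 0.76, b = 0.24

Variance = 0.302² = 0.091204. The moment-matching identity a+b = μ(1−μ)/Var − 1 gives
a+b = 0.1824/0.091204 − 1 = 0.9999, so a = μ·0.9999 = 0.76 and b = (1−μ)·0.9999 = 0.24.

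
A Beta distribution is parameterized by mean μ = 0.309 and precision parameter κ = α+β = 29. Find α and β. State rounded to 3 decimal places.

Split κ in proportion μ : (1−μ): α = 0.309·29 = 8.961, β = 29 − 8.961 = 20.039.

α = 8.961, β = 20.039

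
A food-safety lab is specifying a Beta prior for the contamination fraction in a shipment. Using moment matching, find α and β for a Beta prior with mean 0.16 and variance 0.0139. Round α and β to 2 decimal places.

α = 1.39, β = 7.28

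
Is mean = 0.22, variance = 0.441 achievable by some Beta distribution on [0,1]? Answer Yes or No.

No

The Beta variance bound is σ² < μ(1−μ).
Here μ(1−μ) = 0.22×0.78 = 0.1716, and 0.441 ≥ 0.1716.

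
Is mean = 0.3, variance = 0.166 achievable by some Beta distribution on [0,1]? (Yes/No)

A Beta with mean μ has variance μ(1−μ)/(α+β+1) < μ(1−μ).
Here μ(1−μ) = 0.3×0.7 = 0.21, and 0.166 < 0.21.

Yes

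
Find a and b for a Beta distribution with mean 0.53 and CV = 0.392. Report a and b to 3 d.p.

a = 2.529, b = 2.242

Var = (CV·μ)² = (0.392×0.53)² = 0.043164.
a+b = μ(1−μ)/Var − 1 = 0.2491/0.043164 − 1 = 4.7710.
Thus a = 0.53·4.7710 = 2.529 and b = 0.47·4.7710 = 2.242.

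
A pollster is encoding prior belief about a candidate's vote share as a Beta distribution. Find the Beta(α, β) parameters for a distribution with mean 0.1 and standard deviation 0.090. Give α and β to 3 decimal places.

α = 1.011, β = 9.100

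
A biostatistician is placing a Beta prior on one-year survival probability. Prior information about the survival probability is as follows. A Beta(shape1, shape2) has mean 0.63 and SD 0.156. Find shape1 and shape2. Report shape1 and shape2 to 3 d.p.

shape1 = 5.404, shape2 = 3.174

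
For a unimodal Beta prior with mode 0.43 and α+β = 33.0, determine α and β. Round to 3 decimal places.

For α,β>1 the mode is (α−1)/(α+β−2), so α = mode·(κ−2)+1 = 0.43×31.0+1 = 14.330.
And β = (1−mode)·(κ−2)+1 = 0.57×31.0+1 = 18.670.

α = 14.330, β = 18.670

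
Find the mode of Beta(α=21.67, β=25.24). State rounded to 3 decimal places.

0.460

The density x^(α−1)(1−x)^(β−1) is maximised at (α−1)/(α+β−2) = 20.67/44.91 = 0.460.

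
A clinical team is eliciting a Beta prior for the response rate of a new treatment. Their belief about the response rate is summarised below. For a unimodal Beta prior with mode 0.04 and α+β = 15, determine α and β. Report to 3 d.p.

Mode = (α−1)/(κ−2) with κ = α+β, so α−1 = 0.04·13 = 0.520.
α = 1.520; β = κ − α = 13.480.

α = 1.520, β = 13.480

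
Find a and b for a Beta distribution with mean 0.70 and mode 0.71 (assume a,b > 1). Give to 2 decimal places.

With s = a+b: μ = a/s and mode = (a−1)/(s−2). Eliminating a = μs,
μs − 1 = m(s−2) ⇒ s(μ−m) = 1−2m ⇒ s = -0.42/-0.01 = 42.0000.
So a = μs = 29.40, b = (1−μ)s = 12.60.

a = 29.40, b = 12.60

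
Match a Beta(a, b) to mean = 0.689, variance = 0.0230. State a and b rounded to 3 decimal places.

a = 5.730, b = 2.586

By moment matching, a+b = μ(1−μ)/σ² − 1 = (0.689·0.311)/0.0230 − 1 = 9.3165 − 1 = 8.3165.
Since a/(a+b) = μ, a = 0.689·8.3165 = 5.730 and b = 0.311·8.3165 = 2.586.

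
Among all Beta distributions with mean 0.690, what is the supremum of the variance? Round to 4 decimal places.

For fixed mean μ the Beta variance is μ(1−μ)/(α+β+1), increasing as α+β decreases.
Its least upper bound (not attained) is μ(1−μ) = 0.690·0.310 = 0.2139.

0.2139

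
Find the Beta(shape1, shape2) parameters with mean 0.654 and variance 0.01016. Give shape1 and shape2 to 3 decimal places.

shape1 = 13.912, shape2 = 7.360

Write ν = shape1+shape2; then shape1 = μν and Var = μ(1−μ)/(ν+1).
ν = μ(1−μ)/Var − 1 = 0.226284/0.01016 − 1 = 21.2720.
shape1 = 0.654·21.2720 = 13.912, shape2 = 0.346·21.2720 = 7.360.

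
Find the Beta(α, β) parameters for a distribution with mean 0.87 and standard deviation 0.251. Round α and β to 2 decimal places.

α = 0.69, β = 0.10

σ² = 0.251² = 0.063001.
With s = α+β, Var = μ(1−μ)/(s+1), so s+1 = (0.87×0.13)/0.063001 = 1.7952 and s = 0.7952.
α = μs = 0.69, β = (1−μ)s = 0.10.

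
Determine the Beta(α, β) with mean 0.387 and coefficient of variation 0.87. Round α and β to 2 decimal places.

σ = CV·μ = 0.87×0.387 = 0.33669, so σ² = 0.113360.
s+1 = μ(1−μ)/σ² = 0.237231/0.113360 = 2.0927, so s = α+β = 1.0927.
α = μs = 0.42, β = (1−μ)s = 0.67.

α = 0.42, β = 0.67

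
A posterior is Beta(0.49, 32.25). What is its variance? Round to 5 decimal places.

α+β = 32.74 and αβ = 15.8025, so Var = αβ/[(α+β)²(α+β+1)] = 15.8025/36166.162424 = 0.00044.

0.00044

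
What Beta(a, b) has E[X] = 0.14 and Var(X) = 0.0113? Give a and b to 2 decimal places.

By moment matching, a+b = μ(1−μ)/σ² − 1 = (0.14·0.86)/0.0113 − 1 = 10.6549 − 1 = 9.6549.
Since a/(a+b) = μ, a = 0.14·9.6549 = 1.35 and b = 0.86·9.6549 = 8.30.

a = 1.35, b = 8.30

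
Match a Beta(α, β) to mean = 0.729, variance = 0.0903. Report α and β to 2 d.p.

α = 0.87, β = 0.32

Write ν = α+β; then α = μν and Var = μ(1−μ)/(ν+1).
ν = μ(1−μ)/Var − 1 = 0.197559/0.0903 − 1 = 1.1878.
α = 0.729·1.1878 = 0.87, β = 0.271·1.1878 = 0.32.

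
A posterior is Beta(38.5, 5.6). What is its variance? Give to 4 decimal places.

μ = 38.5/44.1 = 0.873016; Var = μ(1−μ)/(α+β+1) = 0.1108592/45.1 = 0.0025.

0.0025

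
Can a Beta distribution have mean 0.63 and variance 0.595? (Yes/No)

The Beta variance bound is σ² < μ(1−μ).
Here μ(1−μ) = 0.63×0.37 = 0.2331, and 0.595 ≥ 0.2331.

No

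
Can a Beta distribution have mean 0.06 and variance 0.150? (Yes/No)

A Beta with mean μ has variance μ(1−μ)/(α+β+1) < μ(1−μ).
Here μ(1−μ) = 0.06×0.94 = 0.0564, and 0.150 ≥ 0.0564.

No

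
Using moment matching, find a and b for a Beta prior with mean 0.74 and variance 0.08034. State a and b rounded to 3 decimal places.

a = 1.032, b = 0.363

Write ν = a+b; then a = μν and Var = μ(1−μ)/(ν+1).
ν = μ(1−μ)/Var − 1 = 0.1924/0.08034 − 1 = 1.3948.
a = 0.74·1.3948 = 1.032, b = 0.26·1.3948 = 0.363.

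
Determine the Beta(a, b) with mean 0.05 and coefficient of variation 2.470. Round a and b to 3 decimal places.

a = 0.106, b = 2.009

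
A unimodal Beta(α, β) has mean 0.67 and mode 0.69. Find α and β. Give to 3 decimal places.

Let s = α+β. Mean gives α = μs = 0.67s; mode gives (α−1)/(s−2) = 0.69.
Substituting: 0.67s − 1 = 0.69(s−2) = 0.69s − 1.38, so -0.02s = -0.38 and s = 19.0000.
Then α = 0.67×19.0000 = 12.730 and β = s−α = 6.270.

α = 12.730, β = 6.270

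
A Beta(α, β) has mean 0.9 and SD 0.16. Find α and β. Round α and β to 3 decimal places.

Variance = 0.16² = 0.0256. The moment-matching identity α+β = μ(1−μ)/Var − 1 gives
α+β = 0.09/0.0256 − 1 = 2.5156, so α = μ·2.5156 = 2.264 and β = (1−μ)·2.5156 = 0.252.

α = 2.264, β = 0.252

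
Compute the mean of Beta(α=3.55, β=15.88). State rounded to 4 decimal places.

The Beta mean is α/(α+β) = 3.55/(3.55+15.88) = 0.1827.

0.1827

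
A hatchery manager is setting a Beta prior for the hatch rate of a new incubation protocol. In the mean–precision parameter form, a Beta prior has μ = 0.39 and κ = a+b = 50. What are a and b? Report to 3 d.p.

a = 19.500, b = 30.500

a = μκ = 0.39×50 = 19.500 and b = (1−μ)κ = 0.61×50 = 30.500.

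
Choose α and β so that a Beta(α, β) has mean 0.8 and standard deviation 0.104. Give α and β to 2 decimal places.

α = 11.03, β = 2.76

σ² = 0.104² = 0.010816.
With s = α+β, Var = μ(1−μ)/(s+1), so s+1 = (0.8×0.2)/0.010816 = 14.7929 and s = 13.7929.
α = μs = 11.03, β = (1−μ)s = 2.76.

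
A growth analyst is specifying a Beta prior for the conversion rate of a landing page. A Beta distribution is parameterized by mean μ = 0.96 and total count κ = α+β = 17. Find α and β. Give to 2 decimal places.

α = 16.32, β = 0.68

Split κ in proportion μ : (1−μ): α = 0.96·17 = 16.32, β = 17 − 16.32 = 0.68.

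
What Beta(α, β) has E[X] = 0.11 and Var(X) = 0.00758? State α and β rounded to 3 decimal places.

α = 1.311, β = 10.605

By moment matching, α+β = μ(1−μ)/σ² − 1 = (0.11·0.89)/0.00758 − 1 = 12.9156 − 1 = 11.9156.
Since α/(α+β) = μ, α = 0.11·11.9156 = 1.311 and β = 0.89·11.9156 = 10.605.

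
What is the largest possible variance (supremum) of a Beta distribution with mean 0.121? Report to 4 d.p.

0.1064

Var = μ(1−μ)/(α+β+1), which approaches μ(1−μ) as α+β → 0.
So the supremum is μ(1−μ) = 0.121×0.879 = 0.1064.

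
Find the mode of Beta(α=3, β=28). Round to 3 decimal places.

0.069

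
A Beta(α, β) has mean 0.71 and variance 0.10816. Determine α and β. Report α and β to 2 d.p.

α = 0.64, β = 0.26

Let s = α+β. The Beta variance is μ(1−μ)/(s+1).
So s+1 = μ(1−μ)/σ² = (0.71×0.29)/0.10816 = 0.2059/0.10816 = 1.9037, giving s = 0.9037.
Then α = μs = 0.71×0.9037 = 0.64 and β = (1−μ)s = 0.29×0.9037 = 0.26.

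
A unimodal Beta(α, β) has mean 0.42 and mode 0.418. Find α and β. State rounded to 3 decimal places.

α = 34.440, β = 47.560

Let s = α+β. Mean gives α = μs = 0.42s; mode gives (α−1)/(s−2) = 0.418.
Substituting: 0.42s − 1 = 0.418(s−2) = 0.418s − 0.836, so 0.002s = 0.164 and s = 82.0000.
Then α = 0.42×82.0000 = 34.440 and β = s−α = 47.560.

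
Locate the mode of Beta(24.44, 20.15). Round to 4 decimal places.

The density x^(α−1)(1−x)^(β−1) is maximised at (α−1)/(α+β−2) = 23.44/42.59 = 0.5504.

0.5504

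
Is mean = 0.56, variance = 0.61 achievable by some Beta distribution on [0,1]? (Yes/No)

The Beta variance bound is σ² < μ(1−μ).
Here μ(1−μ) = 0.56×0.44 = 0.2464, and 0.61 ≥ 0.2464.

No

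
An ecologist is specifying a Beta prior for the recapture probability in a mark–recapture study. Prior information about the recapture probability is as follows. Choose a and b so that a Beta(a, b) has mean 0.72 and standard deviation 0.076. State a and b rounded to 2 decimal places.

a = 24.41, b = 9.49

First σ² = 0.005776. Setting a = μn, b = (1−μ)n with n = a+b,
μ(1−μ)/(n+1) = 0.005776 ⇒ n+1 = 0.2016/0.005776 = 34.9030 ⇒ n = 33.9030.
Hence a = 0.72×33.9030 = 24.41, b = 0.28×33.9030 = 9.49.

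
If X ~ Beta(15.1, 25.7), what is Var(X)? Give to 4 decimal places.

0.0056

Var = αβ/[(α+β)²(α+β+1)] = (15.1×25.7)/(40.8²×41.8) = 388.07/69581.952 = 0.0056.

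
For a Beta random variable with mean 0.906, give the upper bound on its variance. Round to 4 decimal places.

0.0852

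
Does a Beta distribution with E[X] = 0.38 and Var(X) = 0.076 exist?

The Beta variance bound is σ² < μ(1−μ).
Here μ(1−μ) = 0.38×0.62 = 0.2356, and 0.076 < 0.2356.

Yes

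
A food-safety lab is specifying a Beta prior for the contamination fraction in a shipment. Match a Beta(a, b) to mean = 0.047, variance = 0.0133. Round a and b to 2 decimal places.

a = 0.11, b = 2.26

Let s = a+b. The Beta variance is μ(1−μ)/(s+1).
So s+1 = μ(1−μ)/σ² = (0.047×0.953)/0.0133 = 0.044791/0.0133 = 3.3677, giving s = 2.3677.
Then a = μs = 0.047×2.3677 = 0.11 and b = (1−μ)s = 0.953×2.3677 = 2.26.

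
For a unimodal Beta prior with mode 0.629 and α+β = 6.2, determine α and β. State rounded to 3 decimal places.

α = 3.642, β = 2.558

Mode = (α−1)/(κ−2) with κ = α+β, so α−1 = 0.629·4.2 = 2.642.
α = 3.642; β = κ − α = 2.558.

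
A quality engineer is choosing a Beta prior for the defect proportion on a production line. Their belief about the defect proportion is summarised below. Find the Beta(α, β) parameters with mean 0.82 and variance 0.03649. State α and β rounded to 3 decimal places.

By moment matching, α+β = μ(1−μ)/σ² − 1 = (0.82·0.18)/0.03649 − 1 = 4.0449 − 1 = 3.0449.
Since α/(α+β) = μ, α = 0.82·3.0449 = 2.497 and β = 0.18·3.0449 = 0.548.

α = 2.497, β = 0.548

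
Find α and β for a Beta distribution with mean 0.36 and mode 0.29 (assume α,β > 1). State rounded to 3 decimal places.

With s = α+β: μ = α/s and mode = (α−1)/(s−2). Eliminating α = μs,
μs − 1 = m(s−2) ⇒ s(μ−m) = 1−2m ⇒ s = 0.42/0.07 = 6.0000.
So α = μs = 2.160, β = (1−μ)s = 3.840.

α = 2.160, β = 3.840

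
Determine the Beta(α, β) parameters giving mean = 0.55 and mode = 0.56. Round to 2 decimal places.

α = 6.60, β = 5.40

Let s = α+β. Mean gives α = μs = 0.55s; mode gives (α−1)/(s−2) = 0.56.
Substituting: 0.55s − 1 = 0.56(s−2) = 0.56s − 1.12, so -0.01s = -0.12 and s = 12.0000.
Then α = 0.55×12.0000 = 6.60 and β = s−α = 5.40.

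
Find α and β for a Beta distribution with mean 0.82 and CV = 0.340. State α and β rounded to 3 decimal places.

Var = (CV·μ)² = (0.340×0.82)² = 0.077729.
α+β = μ(1−μ)/Var − 1 = 0.1476/0.077729 − 1 = 0.8989.
Thus α = 0.82·0.8989 = 0.737 and β = 0.18·0.8989 = 0.162.

α = 0.737, β = 0.162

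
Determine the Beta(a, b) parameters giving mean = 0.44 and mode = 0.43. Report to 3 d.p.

a = 6.160, b = 7.840

With s = a+b: μ = a/s and mode = (a−1)/(s−2). Eliminating a = μs,
μs − 1 = m(s−2) ⇒ s(μ−m) = 1−2m ⇒ s = 0.14/0.01 = 14.0000.
So a = μs = 6.160, b = (1−μ)s = 7.840.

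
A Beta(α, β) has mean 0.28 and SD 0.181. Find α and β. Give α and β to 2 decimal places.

α = 1.44, β = 3.71

First σ² = 0.032761. Setting α = μn, β = (1−μ)n with n = α+β,
μ(1−μ)/(n+1) = 0.032761 ⇒ n+1 = 0.2016/0.032761 = 6.1537 ⇒ n = 5.1537.
Hence α = 0.28×5.1537 = 1.44, β = 0.72×5.1537 = 3.71.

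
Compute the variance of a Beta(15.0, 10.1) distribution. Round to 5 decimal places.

0.00921

Var = αβ/[(α+β)²(α+β+1)] = (15.0×10.1)/(25.1²×26.1) = 151.50/16443.261 = 0.00921.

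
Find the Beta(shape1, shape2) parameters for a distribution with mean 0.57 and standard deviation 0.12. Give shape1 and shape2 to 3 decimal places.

shape1 = 9.132, shape2 = 6.889

Variance = 0.12² = 0.0144. The moment-matching identity shape1+shape2 = μ(1−μ)/Var − 1 gives
shape1+shape2 = 0.2451/0.0144 − 1 = 16.0208, so shape1 = μ·16.0208 = 9.132 and shape2 = (1−μ)·16.0208 = 6.889.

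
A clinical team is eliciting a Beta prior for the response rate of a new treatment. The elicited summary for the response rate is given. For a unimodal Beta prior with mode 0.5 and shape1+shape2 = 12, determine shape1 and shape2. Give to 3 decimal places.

shape1 = 6.000, shape2 = 6.000

Mode = (shape1−1)/(κ−2) with κ = shape1+shape2, so shape1−1 = 0.5·10 = 5.000.
shape1 = 6.000; shape2 = κ − shape1 = 6.000.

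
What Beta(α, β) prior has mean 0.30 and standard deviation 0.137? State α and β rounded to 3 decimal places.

α = 3.057, β = 7.132

Variance = 0.137² = 0.018769. The moment-matching identity α+β = μ(1−μ)/Var − 1 gives
α+β = 0.2100/0.018769 − 1 = 10.1887, so α = μ·10.1887 = 3.057 and β = (1−μ)·10.1887 = 7.132.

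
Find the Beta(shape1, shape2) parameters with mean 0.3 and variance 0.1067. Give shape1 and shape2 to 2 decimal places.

shape1 = 0.29, shape2 = 0.68

Let s = shape1+shape2. The Beta variance is μ(1−μ)/(s+1).
So s+1 = μ(1−μ)/σ² = (0.3×0.7)/0.1067 = 0.21/0.1067 = 1.9681, giving s = 0.9681.
Then shape1 = μs = 0.3×0.9681 = 0.29 and shape2 = (1−μ)s = 0.7×0.9681 = 0.68.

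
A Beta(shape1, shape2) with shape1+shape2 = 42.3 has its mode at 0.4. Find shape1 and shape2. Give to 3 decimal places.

shape1 = 17.120, shape2 = 25.180

For shape1,shape2>1 the mode is (shape1−1)/(shape1+shape2−2), so shape1 = mode·(κ−2)+1 = 0.4×40.3+1 = 17.120.
And shape2 = (1−mode)·(κ−2)+1 = 0.6×40.3+1 = 25.180.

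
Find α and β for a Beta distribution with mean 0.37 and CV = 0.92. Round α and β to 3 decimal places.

α = 0.374, β = 0.637

Var = (CV·μ)² = (0.92×0.37)² = 0.115872.
α+β = μ(1−μ)/Var − 1 = 0.2331/0.115872 − 1 = 1.0117.
Thus α = 0.37·1.0117 = 0.374 and β = 0.63·1.0117 = 0.637.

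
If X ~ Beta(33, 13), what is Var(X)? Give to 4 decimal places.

μ = 33/46 = 0.717391; Var = μ(1−μ)/(α+β+1) = 0.2027410/47 = 0.0043.

0.0043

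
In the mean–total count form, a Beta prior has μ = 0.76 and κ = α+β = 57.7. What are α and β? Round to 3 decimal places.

α = 43.852, β = 13.848

Split κ in proportion μ : (1−μ): α = 0.76·57.7 = 43.852, β = 57.7 − 43.852 = 13.848.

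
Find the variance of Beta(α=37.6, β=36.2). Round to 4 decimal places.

0.0033

α+β = 73.8 and αβ = 1361.12, so Var = αβ/[(α+β)²(α+β+1)] = 1361.12/407393.712 = 0.0033.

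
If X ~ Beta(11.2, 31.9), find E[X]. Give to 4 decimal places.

The Beta mean is α/(α+β) = 11.2/(11.2+31.9) = 0.2599.

0.2599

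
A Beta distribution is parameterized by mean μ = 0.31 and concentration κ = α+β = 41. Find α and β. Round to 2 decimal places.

α = μκ = 0.31×41 = 12.71 and β = (1−μ)κ = 0.69×41 = 28.29.

α = 12.71, β = 28.29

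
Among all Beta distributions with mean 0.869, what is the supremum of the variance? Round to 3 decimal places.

0.114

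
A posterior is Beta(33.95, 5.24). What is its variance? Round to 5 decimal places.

0.00288

Var = αβ/[(α+β)²(α+β+1)] = (33.95×5.24)/(39.19²×40.19) = 177.8980/61726.056659 = 0.00288.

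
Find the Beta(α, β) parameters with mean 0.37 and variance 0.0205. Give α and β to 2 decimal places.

α = 3.84, β = 6.53

Write ν = α+β; then α = μν and Var = μ(1−μ)/(ν+1).
ν = μ(1−μ)/Var − 1 = 0.2331/0.0205 − 1 = 10.3707.
α = 0.37·10.3707 = 3.84, β = 0.63·10.3707 = 6.53.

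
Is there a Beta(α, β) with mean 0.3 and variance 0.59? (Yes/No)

For any Beta, Var(X) < E[X]·(1−E[X]).
Here μ(1−μ) = 0.3×0.7 = 0.21, and 0.59 ≥ 0.21.

No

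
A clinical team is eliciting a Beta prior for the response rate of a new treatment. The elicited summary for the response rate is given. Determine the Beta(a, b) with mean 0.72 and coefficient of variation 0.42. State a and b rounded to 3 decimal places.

a = 0.867, b = 0.337

σ = CV·μ = 0.42×0.72 = 0.30240, so σ² = 0.091446.
s+1 = μ(1−μ)/σ² = 0.2016/0.091446 = 2.2046, so s = a+b = 1.2046.
a = μs = 0.867, b = (1−μ)s = 0.337.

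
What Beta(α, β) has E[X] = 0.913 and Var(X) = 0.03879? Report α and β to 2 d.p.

Let s = α+β. The Beta variance is μ(1−μ)/(s+1).
So s+1 = μ(1−μ)/σ² = (0.913×0.087)/0.03879 = 0.079431/0.03879 = 2.0477, giving s = 1.0477.
Then α = μs = 0.913×1.0477 = 0.96 and β = (1−μ)s = 0.087×1.0477 = 0.09.

α = 0.96, β = 0.09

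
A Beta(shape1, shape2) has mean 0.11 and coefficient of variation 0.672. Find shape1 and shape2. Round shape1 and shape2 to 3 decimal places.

shape1 = 1.861, shape2 = 15.056

σ = CV·μ = 0.672×0.11 = 0.07392, so σ² = 0.005464.
s+1 = μ(1−μ)/σ² = 0.0979/0.005464 = 17.9167, so s = shape1+shape2 = 16.9167.
shape1 = μs = 1.861, shape2 = (1−μ)s = 15.056.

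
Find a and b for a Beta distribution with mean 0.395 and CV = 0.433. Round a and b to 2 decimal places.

a = 2.83, b = 4.34

Var = (CV·μ)² = (0.433×0.395)² = 0.029253.
a+b = μ(1−μ)/Var − 1 = 0.238975/0.029253 − 1 = 7.1693.
Thus a = 0.395·7.1693 = 2.83 and b = 0.605·7.1693 = 4.34.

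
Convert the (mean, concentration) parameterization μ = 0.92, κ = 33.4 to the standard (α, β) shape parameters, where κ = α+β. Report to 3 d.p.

α = 30.728, β = 2.672

Split κ in proportion μ : (1−μ): α = 0.92·33.4 = 30.728, β = 33.4 − 30.728 = 2.672.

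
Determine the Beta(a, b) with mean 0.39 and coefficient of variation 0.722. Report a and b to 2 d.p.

a = 0.78, b = 1.22

σ = CV·μ = 0.722×0.39 = 0.28158, so σ² = 0.079287.
s+1 = μ(1−μ)/σ² = 0.2379/0.079287 = 3.0005, so s = a+b = 2.0005.
a = μs = 0.78, b = (1−μ)s = 1.22.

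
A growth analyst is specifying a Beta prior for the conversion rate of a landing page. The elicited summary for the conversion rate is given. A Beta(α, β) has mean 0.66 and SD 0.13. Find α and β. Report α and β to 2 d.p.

α = 8.10, β = 4.17

σ² = 0.13² = 0.0169.
With s = α+β, Var = μ(1−μ)/(s+1), so s+1 = (0.66×0.34)/0.0169 = 13.2781 and s = 12.2781.
α = μs = 8.10, β = (1−μ)s = 4.17.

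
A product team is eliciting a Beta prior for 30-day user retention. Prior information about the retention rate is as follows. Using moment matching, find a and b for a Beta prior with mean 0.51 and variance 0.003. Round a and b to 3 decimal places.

a = 41.973, b = 40.327

Write ν = a+b; then a = μν and Var = μ(1−μ)/(ν+1).
ν = μ(1−μ)/Var − 1 = 0.2499/0.003 − 1 = 82.3000.
a = 0.51·82.3000 = 41.973, b = 0.49·82.3000 = 40.327.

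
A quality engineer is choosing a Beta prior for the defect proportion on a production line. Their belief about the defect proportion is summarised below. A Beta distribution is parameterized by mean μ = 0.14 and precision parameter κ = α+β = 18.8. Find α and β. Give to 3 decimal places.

Split κ in proportion μ : (1−μ): α = 0.14·18.8 = 2.632, β = 18.8 − 2.632 = 16.168.

α = 2.632, β = 16.168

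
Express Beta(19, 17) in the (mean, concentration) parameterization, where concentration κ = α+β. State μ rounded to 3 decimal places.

μ = 0.528, κ = 36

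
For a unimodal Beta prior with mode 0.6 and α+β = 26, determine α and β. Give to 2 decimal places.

For α,β>1 the mode is (α−1)/(α+β−2), so α = mode·(κ−2)+1 = 0.6×24+1 = 15.40.
And β = (1−mode)·(κ−2)+1 = 0.4×24+1 = 10.60.

α = 15.40, β = 10.60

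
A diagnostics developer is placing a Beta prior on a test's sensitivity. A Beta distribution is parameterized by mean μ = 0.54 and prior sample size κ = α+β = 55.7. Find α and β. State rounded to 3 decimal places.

α = 30.078, β = 25.622

Split κ in proportion μ : (1−μ): α = 0.54·55.7 = 30.078, β = 55.7 − 30.078 = 25.622.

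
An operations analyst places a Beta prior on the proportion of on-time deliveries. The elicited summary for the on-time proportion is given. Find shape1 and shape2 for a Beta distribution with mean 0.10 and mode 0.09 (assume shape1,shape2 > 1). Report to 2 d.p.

Let s = shape1+shape2. Mean gives shape1 = μs = 0.10s; mode gives (shape1−1)/(s−2) = 0.09.
Substituting: 0.10s − 1 = 0.09(s−2) = 0.09s − 0.18, so 0.01s = 0.82 and s = 82.0000.
Then shape1 = 0.10×82.0000 = 8.20 and shape2 = s−shape1 = 73.80.

shape1 = 8.20, shape2 = 73.80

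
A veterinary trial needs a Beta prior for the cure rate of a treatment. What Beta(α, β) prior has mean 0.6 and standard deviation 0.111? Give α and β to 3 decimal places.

α = 11.087, β = 7.392

Variance = 0.111² = 0.012321. The moment-matching identity α+β = μ(1−μ)/Var − 1 gives
α+β = 0.24/0.012321 − 1 = 18.4789, so α = μ·18.4789 = 11.087 and β = (1−μ)·18.4789 = 7.392.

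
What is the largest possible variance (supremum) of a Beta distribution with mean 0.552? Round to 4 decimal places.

Var = μ(1−μ)/(α+β+1), which approaches μ(1−μ) as α+β → 0.
So the supremum is μ(1−μ) = 0.552×0.448 = 0.2473.

0.2473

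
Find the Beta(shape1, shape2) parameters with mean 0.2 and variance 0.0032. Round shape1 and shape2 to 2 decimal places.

shape1 = 9.80, shape2 = 39.20

Write ν = shape1+shape2; then shape1 = μν and Var = μ(1−μ)/(ν+1).
ν = μ(1−μ)/Var − 1 = 0.16/0.0032 − 1 = 49.0000.
shape1 = 0.2·49.0000 = 9.80, shape2 = 0.8·49.0000 = 39.20.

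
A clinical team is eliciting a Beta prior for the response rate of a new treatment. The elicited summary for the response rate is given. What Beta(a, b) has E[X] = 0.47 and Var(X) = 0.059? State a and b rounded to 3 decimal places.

Let s = a+b. The Beta variance is μ(1−μ)/(s+1).
So s+1 = μ(1−μ)/σ² = (0.47×0.53)/0.059 = 0.2491/0.059 = 4.2220, giving s = 3.2220.
Then a = μs = 0.47×3.2220 = 1.514 and b = (1−μ)s = 0.53×3.2220 = 1.708.

a = 1.514, b = 1.708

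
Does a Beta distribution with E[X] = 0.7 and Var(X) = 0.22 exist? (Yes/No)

No

The Beta variance bound is σ² < μ(1−μ).
Here μ(1−μ) = 0.7×0.3 = 0.21, and 0.22 ≥ 0.21.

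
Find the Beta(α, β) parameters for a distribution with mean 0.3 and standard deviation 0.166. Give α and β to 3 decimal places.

α = 1.986, β = 4.635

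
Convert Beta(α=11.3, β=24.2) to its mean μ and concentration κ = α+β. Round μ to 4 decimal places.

μ = 0.3183, κ = 35.5

κ = α+β = 11.3+24.2 = 35.5; μ = α/κ = 11.3/35.5 = 0.3183.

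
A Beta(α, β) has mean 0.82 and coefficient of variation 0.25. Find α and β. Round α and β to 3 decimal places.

σ = CV·μ = 0.25×0.82 = 0.20500, so σ² = 0.042025.
s+1 = μ(1−μ)/σ² = 0.1476/0.042025 = 3.5122, so s = α+β = 2.5122.
α = μs = 2.060, β = (1−μ)s = 0.452.

α = 2.060, β = 0.452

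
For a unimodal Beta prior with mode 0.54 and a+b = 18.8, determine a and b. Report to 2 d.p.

a = 10.07, b = 8.73

For a,b>1 the mode is (a−1)/(a+b−2), so a = mode·(κ−2)+1 = 0.54×16.8+1 = 10.07.
And b = (1−mode)·(κ−2)+1 = 0.46×16.8+1 = 8.73.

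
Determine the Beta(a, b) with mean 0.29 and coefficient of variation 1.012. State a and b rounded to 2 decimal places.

a = 0.40, b = 0.99

σ = CV·μ = 1.012×0.29 = 0.29348, so σ² = 0.086131.
s+1 = μ(1−μ)/σ² = 0.2059/0.086131 = 2.3906, so s = a+b = 1.3906.
a = μs = 0.40, b = (1−μ)s = 0.99.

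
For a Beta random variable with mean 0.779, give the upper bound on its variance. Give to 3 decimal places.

For fixed mean μ the Beta variance is μ(1−μ)/(α+β+1), increasing as α+β decreases.
Its least upper bound (not attained) is μ(1−μ) = 0.779·0.221 = 0.172.

0.172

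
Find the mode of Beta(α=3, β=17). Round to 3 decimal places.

0.111

With α,β > 1, mode = (α−1)/(α+β−2) = 2/18 = 0.111.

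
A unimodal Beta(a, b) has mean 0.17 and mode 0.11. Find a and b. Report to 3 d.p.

a = 2.210, b = 10.790

Let s = a+b. Mean gives a = μs = 0.17s; mode gives (a−1)/(s−2) = 0.11.
Substituting: 0.17s − 1 = 0.11(s−2) = 0.11s − 0.22, so 0.06s = 0.78 and s = 13.0000.
Then a = 0.17×13.0000 = 2.210 and b = s−a = 10.790.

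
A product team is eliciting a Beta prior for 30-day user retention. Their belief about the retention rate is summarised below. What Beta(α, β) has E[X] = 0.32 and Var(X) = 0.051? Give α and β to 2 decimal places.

By moment matching, α+β = μ(1−μ)/σ² − 1 = (0.32·0.68)/0.051 − 1 = 4.2667 − 1 = 3.2667.
Since α/(α+β) = μ, α = 0.32·3.2667 = 1.05 and β = 0.68·3.2667 = 2.22.

α = 1.05, β = 2.22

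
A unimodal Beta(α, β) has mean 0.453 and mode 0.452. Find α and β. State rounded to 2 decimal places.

With s = α+β: μ = α/s and mode = (α−1)/(s−2). Eliminating α = μs,
μs − 1 = m(s−2) ⇒ s(μ−m) = 1−2m ⇒ s = 0.096/0.001 = 96.0000.
So α = μs = 43.49, β = (1−μ)s = 52.51.

α = 43.49, β = 52.51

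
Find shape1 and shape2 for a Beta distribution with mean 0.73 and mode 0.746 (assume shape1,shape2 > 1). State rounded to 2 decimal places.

shape1 = 22.45, shape2 = 8.30

With s = shape1+shape2: μ = shape1/s and mode = (shape1−1)/(s−2). Eliminating shape1 = μs,
μs − 1 = m(s−2) ⇒ s(μ−m) = 1−2m ⇒ s = -0.492/-0.016 = 30.7500.
So shape1 = μs = 22.45, shape2 = (1−μ)s = 8.30.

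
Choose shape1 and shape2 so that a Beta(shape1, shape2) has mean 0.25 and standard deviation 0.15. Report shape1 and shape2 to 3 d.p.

shape1 = 1.833, shape2 = 5.500

Variance = 0.15² = 0.0225. The moment-matching identity shape1+shape2 = μ(1−μ)/Var − 1 gives
shape1+shape2 = 0.1875/0.0225 − 1 = 7.3333, so shape1 = μ·7.3333 = 1.833 and shape2 = (1−μ)·7.3333 = 5.500.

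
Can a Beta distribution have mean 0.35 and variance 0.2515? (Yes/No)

The Beta variance bound is σ² < μ(1−μ).
Here μ(1−μ) = 0.35×0.65 = 0.2275, and 0.2515 ≥ 0.2275.

No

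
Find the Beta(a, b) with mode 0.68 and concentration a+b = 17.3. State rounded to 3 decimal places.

a = 11.404, b = 5.896

For a,b>1 the mode is (a−1)/(a+b−2), so a = mode·(κ−2)+1 = 0.68×15.3+1 = 11.404.
And b = (1−mode)·(κ−2)+1 = 0.32×15.3+1 = 5.896.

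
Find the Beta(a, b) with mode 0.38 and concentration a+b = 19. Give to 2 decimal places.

For a,b>1 the mode is (a−1)/(a+b−2), so a = mode·(κ−2)+1 = 0.38×17+1 = 7.46.
And b = (1−mode)·(κ−2)+1 = 0.62×17+1 = 11.54.

a = 7.46, b = 11.54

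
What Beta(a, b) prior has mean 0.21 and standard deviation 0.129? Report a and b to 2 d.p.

First σ² = 0.016641. Setting a = μn, b = (1−μ)n with n = a+b,
μ(1−μ)/(n+1) = 0.016641 ⇒ n+1 = 0.1659/0.016641 = 9.9694 ⇒ n = 8.9694.
Hence a = 0.21×8.9694 = 1.88, b = 0.79×8.9694 = 7.09.

a = 1.88, b = 7.09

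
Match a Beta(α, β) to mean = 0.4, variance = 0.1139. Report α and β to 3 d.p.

Let s = α+β. The Beta variance is μ(1−μ)/(s+1).
So s+1 = μ(1−μ)/σ² = (0.4×0.6)/0.1139 = 0.24/0.1139 = 2.1071, giving s = 1.1071.
Then α = μs = 0.4×1.1071 = 0.443 and β = (1−μ)s = 0.6×1.1071 = 0.664.

α = 0.443, β = 0.664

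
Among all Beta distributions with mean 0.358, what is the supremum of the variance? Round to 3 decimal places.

For fixed mean μ the Beta variance is μ(1−μ)/(α+β+1), increasing as α+β decreases.
Its least upper bound (not attained) is μ(1−μ) = 0.358·0.642 = 0.230.

0.230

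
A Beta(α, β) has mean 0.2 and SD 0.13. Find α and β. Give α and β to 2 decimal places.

First σ² = 0.0169. Setting α = μn, β = (1−μ)n with n = α+β,
μ(1−μ)/(n+1) = 0.0169 ⇒ n+1 = 0.16/0.0169 = 9.4675 ⇒ n = 8.4675.
Hence α = 0.2×8.4675 = 1.69, β = 0.8×8.4675 = 6.77.

α = 1.69, β = 6.77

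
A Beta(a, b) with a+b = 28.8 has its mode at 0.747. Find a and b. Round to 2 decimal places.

a = 21.02, b = 7.78

Mode = (a−1)/(κ−2) with κ = a+b, so a−1 = 0.747·26.8 = 20.02.
a = 21.02; b = κ − a = 7.78.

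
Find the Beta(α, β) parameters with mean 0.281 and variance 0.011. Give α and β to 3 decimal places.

α = 4.880, β = 12.487

Write ν = α+β; then α = μν and Var = μ(1−μ)/(ν+1).
ν = μ(1−μ)/Var − 1 = 0.202039/0.011 − 1 = 17.3672.
α = 0.281·17.3672 = 4.880, β = 0.719·17.3672 = 12.487.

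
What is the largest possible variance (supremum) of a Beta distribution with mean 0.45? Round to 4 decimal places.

0.2475

Var = μ(1−μ)/(α+β+1), which approaches μ(1−μ) as α+β → 0.
So the supremum is μ(1−μ) = 0.45×0.55 = 0.2475.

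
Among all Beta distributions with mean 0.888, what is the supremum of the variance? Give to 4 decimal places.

Var = μ(1−μ)/(α+β+1), which approaches μ(1−μ) as α+β → 0.
So the supremum is μ(1−μ) = 0.888×0.112 = 0.0995.

0.0995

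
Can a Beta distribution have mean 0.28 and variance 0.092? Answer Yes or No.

Yes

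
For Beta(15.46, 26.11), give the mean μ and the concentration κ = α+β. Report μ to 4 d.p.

κ = α+β = 15.46+26.11 = 41.57; μ = α/κ = 15.46/41.57 = 0.3719.

μ = 0.3719, κ = 41.57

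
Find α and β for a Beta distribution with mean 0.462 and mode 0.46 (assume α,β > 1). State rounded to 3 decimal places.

With s = α+β: μ = α/s and mode = (α−1)/(s−2). Eliminating α = μs,
μs − 1 = m(s−2) ⇒ s(μ−m) = 1−2m ⇒ s = 0.08/0.002 = 40.0000.
So α = μs = 18.480, β = (1−μ)s = 21.520.

α = 18.480, β = 21.520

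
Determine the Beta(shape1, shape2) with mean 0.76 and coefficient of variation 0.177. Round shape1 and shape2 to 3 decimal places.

shape1 = 6.901, shape2 = 2.179

σ = CV·μ = 0.177×0.76 = 0.13452, so σ² = 0.018096.
s+1 = μ(1−μ)/σ² = 0.1824/0.018096 = 10.0798, so s = shape1+shape2 = 9.0798.
shape1 = μs = 6.901, shape2 = (1−μ)s = 2.179.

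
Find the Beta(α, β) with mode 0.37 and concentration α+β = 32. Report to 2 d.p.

Mode = (α−1)/(κ−2) with κ = α+β, so α−1 = 0.37·30 = 11.10.
α = 12.10; β = κ − α = 19.90.

α = 12.10, β = 19.90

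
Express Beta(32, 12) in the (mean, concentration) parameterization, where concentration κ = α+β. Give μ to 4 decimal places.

μ = 0.7273, κ = 44

κ = α+β = 32+12 = 44; μ = α/κ = 32/44 = 0.7273.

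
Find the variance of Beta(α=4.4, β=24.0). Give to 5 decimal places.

0.00445

μ = 4.4/28.4 = 0.154930; Var = μ(1−μ)/(α+β+1) = 0.1309264/29.4 = 0.00445.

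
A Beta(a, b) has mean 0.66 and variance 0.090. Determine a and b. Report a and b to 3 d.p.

a = 0.986, b = 0.508

By moment matching, a+b = μ(1−μ)/σ² − 1 = (0.66·0.34)/0.090 − 1 = 2.4933 − 1 = 1.4933.
Since a/(a+b) = μ, a = 0.66·1.4933 = 0.986 and b = 0.34·1.4933 = 0.508.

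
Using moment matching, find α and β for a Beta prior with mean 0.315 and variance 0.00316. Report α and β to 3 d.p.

α = 21.194, β = 46.089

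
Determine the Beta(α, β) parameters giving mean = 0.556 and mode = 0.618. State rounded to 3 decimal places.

α = 2.116, β = 1.690

Let s = α+β. Mean gives α = μs = 0.556s; mode gives (α−1)/(s−2) = 0.618.
Substituting: 0.556s − 1 = 0.618(s−2) = 0.618s − 1.236, so -0.062s = -0.236 and s = 3.8065.
Then α = 0.556×3.8065 = 2.116 and β = s−α = 1.690.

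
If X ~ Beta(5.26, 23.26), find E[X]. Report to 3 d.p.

E[X] = α/(α+β) = 5.26/28.52 = 0.184.

0.184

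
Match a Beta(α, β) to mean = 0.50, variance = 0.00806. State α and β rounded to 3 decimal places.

α = 15.009, β = 15.009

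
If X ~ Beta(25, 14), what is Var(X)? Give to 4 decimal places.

μ = 25/39 = 0.641026; Var = μ(1−μ)/(α+β+1) = 0.2301118/40 = 0.0058.

0.0058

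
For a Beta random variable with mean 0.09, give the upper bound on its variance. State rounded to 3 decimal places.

0.082

For fixed mean μ the Beta variance is μ(1−μ)/(α+β+1), increasing as α+β decreases.
Its least upper bound (not attained) is μ(1−μ) = 0.09·0.91 = 0.082.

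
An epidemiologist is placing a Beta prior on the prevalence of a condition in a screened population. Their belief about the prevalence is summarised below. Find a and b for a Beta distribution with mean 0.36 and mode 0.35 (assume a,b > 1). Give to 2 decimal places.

With s = a+b: μ = a/s and mode = (a−1)/(s−2). Eliminating a = μs,
μs − 1 = m(s−2) ⇒ s(μ−m) = 1−2m ⇒ s = 0.30/0.01 = 30.0000.
So a = μs = 10.80, b = (1−μ)s = 19.20.

a = 10.80, b = 19.20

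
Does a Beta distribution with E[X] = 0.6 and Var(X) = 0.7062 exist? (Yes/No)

No

A Beta with mean μ has variance μ(1−μ)/(α+β+1) < μ(1−μ).
Here μ(1−μ) = 0.6×0.4 = 0.24, and 0.7062 ≥ 0.24.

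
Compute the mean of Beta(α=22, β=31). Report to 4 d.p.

0.4151

E[X] = α/(α+β) = 22/53 = 0.4151.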